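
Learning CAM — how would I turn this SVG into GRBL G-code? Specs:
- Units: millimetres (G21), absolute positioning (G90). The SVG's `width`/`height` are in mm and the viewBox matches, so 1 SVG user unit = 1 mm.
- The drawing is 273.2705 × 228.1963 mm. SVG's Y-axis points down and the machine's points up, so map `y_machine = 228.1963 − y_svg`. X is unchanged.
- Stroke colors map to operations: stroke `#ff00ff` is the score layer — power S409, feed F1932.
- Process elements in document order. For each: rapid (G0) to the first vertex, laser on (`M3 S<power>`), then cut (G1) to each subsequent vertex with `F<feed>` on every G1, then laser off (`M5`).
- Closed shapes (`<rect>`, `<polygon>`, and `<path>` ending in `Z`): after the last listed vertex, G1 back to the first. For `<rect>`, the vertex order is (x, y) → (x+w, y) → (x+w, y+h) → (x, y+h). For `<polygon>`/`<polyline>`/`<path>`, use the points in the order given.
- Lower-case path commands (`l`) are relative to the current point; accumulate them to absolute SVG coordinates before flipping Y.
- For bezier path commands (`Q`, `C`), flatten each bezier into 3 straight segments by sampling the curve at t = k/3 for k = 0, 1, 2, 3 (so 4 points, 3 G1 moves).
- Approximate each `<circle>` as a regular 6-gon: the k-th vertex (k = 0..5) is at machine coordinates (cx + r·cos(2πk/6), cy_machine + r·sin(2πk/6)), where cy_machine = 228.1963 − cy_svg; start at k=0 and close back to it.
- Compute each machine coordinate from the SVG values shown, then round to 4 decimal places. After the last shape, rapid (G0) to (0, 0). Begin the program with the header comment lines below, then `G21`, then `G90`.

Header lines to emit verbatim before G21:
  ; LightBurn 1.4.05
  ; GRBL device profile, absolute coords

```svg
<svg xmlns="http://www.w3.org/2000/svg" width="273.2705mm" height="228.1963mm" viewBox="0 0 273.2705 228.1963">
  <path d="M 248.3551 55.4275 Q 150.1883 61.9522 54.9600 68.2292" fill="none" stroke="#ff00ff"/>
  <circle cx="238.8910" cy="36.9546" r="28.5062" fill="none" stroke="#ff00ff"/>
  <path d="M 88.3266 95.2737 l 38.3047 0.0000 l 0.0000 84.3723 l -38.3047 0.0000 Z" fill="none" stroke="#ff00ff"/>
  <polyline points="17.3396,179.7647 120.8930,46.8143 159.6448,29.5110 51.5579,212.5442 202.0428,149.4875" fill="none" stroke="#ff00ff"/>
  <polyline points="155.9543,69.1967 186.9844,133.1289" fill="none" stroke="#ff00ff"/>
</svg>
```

; LightBurn 1.4.05
; GRBL device profile, absolute coords
G21
G90
G0 X248.3551 Y172.7688
M3 S409
G1 X183.2371 Y168.4465 F1932
G1 X118.7720 Y164.1793 F1932
G1 X54.9600 Y159.9671 F1932
M5
G0 X267.3972 Y191.2417
M3 S409
G1 X253.1441 Y215.9288 F1932
G1 X224.6379 Y215.9288 F1932
G1 X210.3848 Y191.2417 F1932
G1 X224.6379 Y166.5546 F1932
G1 X253.1441 Y166.5546 F1932
G1 X267.3972 Y191.2417 F1932
M5
G0 X88.3266 Y132.9226
M3 S409
G1 X126.6313 Y132.9226 F1932
G1 X126.6313 Y48.5503 F1932
G1 X88.3266 Y48.5503 F1932
G1 X88.3266 Y132.9226 F1932
M5
G0 X17.3396 Y48.4316
M3 S409
G1 X120.8930 Y181.3820 F1932
G1 X159.6448 Y198.6853 F1932
G1 X51.5579 Y15.6521 F1932
G1 X202.0428 Y78.7088 F1932
M5
G0 X155.9543 Y158.9996
M3 S409
G1 X186.9844 Y95.0674 F1932
M5
G0 X0.0000 Y0.0000

1 u = 1 mm; y_m = 228.1963 − y.

[1] `<path>` quadratic bezier, #ff00ff→score S409 F1932: (248.3551,172.7688) → (183.2371,168.4465) → (118.7720,164.1793) → (54.9600,159.9671)

[2] `<circle>` circle, #ff00ff→score S409 F1932: (267.3972,191.2417) → (253.1441,215.9288) → (224.6379,215.9288) → (210.3848,191.2417) → (224.6379,166.5546) → (253.1441,166.5546) → (267.3972,191.2417) (closed)

[3] `<path>` rectangle, #ff00ff→score S409 F1932: (88.3266,132.9226) → (126.6313,132.9226) → (126.6313,48.5503) → (88.3266,48.5503) → (88.3266,132.9226) (closed)

[4] `<polyline>` open polyline, #ff00ff→score S409 F1932: (17.3396,48.4316) → (120.8930,181.3820) → (159.6448,198.6853) → (51.5579,15.6521) → (202.0428,78.7088)

[5] `<polyline>` line segment, #ff00ff→score S409 F1932: (155.9543,158.9996) → (186.9844,95.0674)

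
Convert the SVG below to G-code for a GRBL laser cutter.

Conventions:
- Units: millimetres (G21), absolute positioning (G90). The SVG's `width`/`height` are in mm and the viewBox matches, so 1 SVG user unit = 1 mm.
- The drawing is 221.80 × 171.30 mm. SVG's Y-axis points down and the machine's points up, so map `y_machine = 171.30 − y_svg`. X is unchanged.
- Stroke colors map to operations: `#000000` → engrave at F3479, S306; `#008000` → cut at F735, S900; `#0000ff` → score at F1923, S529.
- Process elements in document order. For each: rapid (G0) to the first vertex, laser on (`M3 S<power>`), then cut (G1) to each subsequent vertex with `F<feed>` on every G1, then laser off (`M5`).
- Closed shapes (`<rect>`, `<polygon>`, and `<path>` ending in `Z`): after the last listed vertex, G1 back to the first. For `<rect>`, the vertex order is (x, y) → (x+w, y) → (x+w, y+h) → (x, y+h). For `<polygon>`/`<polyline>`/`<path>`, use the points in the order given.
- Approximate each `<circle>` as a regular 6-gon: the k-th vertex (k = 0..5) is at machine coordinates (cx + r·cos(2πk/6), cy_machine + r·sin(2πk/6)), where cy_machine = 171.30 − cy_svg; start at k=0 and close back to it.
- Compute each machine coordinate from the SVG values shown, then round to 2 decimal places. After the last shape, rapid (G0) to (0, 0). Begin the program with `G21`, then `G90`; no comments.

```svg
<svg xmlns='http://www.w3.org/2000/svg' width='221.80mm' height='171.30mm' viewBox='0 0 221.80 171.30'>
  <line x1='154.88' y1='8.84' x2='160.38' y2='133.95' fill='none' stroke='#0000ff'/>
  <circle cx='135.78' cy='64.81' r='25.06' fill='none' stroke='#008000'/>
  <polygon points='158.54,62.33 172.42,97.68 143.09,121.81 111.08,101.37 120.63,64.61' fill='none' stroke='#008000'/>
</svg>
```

viewBox `0 0 221.80 171.30` with mm width/height → 1 unit = 1 mm. Flip: y_m = 171.30 − y_svg.

**Shape 1** — `<line>` line segment, stroke `#0000ff` → score (S529, F1923). Machine vertices: (154.88,162.46) → (160.38,37.35). Open path.

**Shape 2** — `<circle>` circle, stroke `#008000` → cut (S900, F735). Machine vertices: (160.84,106.49) → (148.31,128.19) → (123.25,128.19) → (110.72,106.49) → (123.25,84.79) → (148.31,84.79) → (160.84,106.49). Closed: final G1 returns to the first vertex.

**Shape 3** — `<polygon>` regular polygon, stroke `#008000` → cut (S900, F735). Machine vertices: (158.54,108.97) → (172.42,73.62) → (143.09,49.49) → (111.08,69.93) → (120.63,106.69) → (158.54,108.97). Closed: final G1 returns to the first vertex.

G21
G90
G0 X154.88 Y162.46
M3 S529
G1 X160.38 Y37.35 F1923
M5
G0 X160.84 Y106.49
M3 S900
G1 X148.31 Y128.19 F735
G1 X123.25 Y128.19 F735
G1 X110.72 Y106.49 F735
G1 X123.25 Y84.79 F735
G1 X148.31 Y84.79 F735
G1 X160.84 Y106.49 F735
M5
G0 X158.54 Y108.97
M3 S900
G1 X172.42 Y73.62 F735
G1 X143.09 Y49.49 F735
G1 X111.08 Y69.93 F735
G1 X120.63 Y106.69 F735
G1 X158.54 Y108.97 F735
M5
G0 X0.00 Y0.00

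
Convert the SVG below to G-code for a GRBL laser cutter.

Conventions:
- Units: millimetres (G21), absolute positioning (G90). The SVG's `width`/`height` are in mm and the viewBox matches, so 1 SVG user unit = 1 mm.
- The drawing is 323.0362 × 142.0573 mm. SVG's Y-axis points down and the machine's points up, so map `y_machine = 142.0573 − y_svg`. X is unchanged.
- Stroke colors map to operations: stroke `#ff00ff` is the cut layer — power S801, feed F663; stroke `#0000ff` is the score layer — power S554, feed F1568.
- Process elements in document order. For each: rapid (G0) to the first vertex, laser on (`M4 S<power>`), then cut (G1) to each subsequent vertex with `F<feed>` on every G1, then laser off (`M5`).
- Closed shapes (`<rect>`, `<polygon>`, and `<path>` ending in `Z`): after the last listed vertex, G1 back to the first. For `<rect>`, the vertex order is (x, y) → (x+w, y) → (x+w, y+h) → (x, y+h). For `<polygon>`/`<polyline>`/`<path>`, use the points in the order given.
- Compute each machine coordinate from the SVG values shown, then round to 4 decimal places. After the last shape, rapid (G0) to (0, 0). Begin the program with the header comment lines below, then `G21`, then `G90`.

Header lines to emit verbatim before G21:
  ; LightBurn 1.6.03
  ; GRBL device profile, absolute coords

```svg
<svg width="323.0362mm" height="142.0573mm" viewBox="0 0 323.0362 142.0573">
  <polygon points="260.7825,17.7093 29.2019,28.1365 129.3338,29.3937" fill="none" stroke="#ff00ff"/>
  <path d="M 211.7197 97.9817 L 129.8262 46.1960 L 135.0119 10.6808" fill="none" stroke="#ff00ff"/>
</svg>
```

; LightBurn 1.6.03
; GRBL device profile, absolute coords
G21
G90
G0 X260.7825 Y124.3480
M4 S801
G1 X29.2019 Y113.9208 F663
G1 X129.3338 Y112.6636 F663
G1 X260.7825 Y124.3480 F663
M5
G0 X211.7197 Y44.0756
M4 S801
G1 X129.8262 Y95.8613 F663
G1 X135.0119 Y131.3765 F663
M5
G0 X0.0000 Y0.0000

Since the viewBox matches the mm dimensions, user units are millimetres directly. The only transform is the Y-flip y_m = 142.0573 − y_svg.

Shape 1 is a closed polygon drawn with `<polygon>`. Its stroke #ff00ff means cut at S801, F663. After flipping Y the toolpath is (260.7825,124.3480) → (29.2019,113.9208) → (129.3338,112.6636) → (260.7825,124.3480), returning to the start.

Shape 2 is a open polyline drawn with `<path>`. Its stroke #ff00ff means cut at S801, F663. After flipping Y the toolpath is (211.7197,44.0756) → (129.8262,95.8613) → (135.0119,131.3765).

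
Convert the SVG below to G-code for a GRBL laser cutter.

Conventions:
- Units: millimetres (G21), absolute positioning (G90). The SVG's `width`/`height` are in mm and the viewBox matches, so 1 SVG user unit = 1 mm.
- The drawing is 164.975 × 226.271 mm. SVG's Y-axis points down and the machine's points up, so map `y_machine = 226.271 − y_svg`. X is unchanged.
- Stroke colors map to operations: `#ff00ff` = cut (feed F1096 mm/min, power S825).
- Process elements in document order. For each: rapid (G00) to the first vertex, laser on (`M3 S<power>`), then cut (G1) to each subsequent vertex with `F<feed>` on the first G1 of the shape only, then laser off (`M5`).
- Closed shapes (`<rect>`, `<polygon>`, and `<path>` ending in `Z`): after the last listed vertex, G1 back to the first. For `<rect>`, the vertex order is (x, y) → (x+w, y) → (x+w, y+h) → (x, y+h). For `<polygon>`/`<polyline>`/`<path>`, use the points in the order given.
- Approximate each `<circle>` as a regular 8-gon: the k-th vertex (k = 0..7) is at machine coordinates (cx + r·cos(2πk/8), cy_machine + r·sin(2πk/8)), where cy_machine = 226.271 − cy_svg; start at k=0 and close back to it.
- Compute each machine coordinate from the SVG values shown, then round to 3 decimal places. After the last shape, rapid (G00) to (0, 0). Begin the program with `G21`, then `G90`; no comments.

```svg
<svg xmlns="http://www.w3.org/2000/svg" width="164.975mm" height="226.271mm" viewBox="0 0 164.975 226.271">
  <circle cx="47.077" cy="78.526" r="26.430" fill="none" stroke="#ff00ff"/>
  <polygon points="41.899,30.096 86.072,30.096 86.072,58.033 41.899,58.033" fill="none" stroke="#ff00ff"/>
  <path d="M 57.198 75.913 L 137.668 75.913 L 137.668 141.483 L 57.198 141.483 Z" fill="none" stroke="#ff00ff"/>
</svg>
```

1 u = 1 mm; y_m = 226.271 − y.

[1] `<circle>` circle, #ff00ff→cut S825 F1096: (73.507,147.745) → (65.766,166.434) → (47.077,174.175) → (28.388,166.434) → (20.647,147.745) → (28.388,129.056) → (47.077,121.315) → (65.766,129.056) → (73.507,147.745) (closed)

[2] `<polygon>` rectangle, #ff00ff→cut S825 F1096: (41.899,196.175) → (86.072,196.175) → (86.072,168.238) → (41.899,168.238) → (41.899,196.175) (closed)

[3] `<path>` rectangle, #ff00ff→cut S825 F1096: (57.198,150.358) → (137.668,150.358) → (137.668,84.788) → (57.198,84.788) → (57.198,150.358) (closed)

G21
G90
G00 X73.507 Y147.745
M3 S825
G1 X65.766 Y166.434 F1096
G1 X47.077 Y174.175
G1 X28.388 Y166.434
G1 X20.647 Y147.745
G1 X28.388 Y129.056
G1 X47.077 Y121.315
G1 X65.766 Y129.056
G1 X73.507 Y147.745
M5
G00 X41.899 Y196.175
M3 S825
G1 X86.072 Y196.175 F1096
G1 X86.072 Y168.238
G1 X41.899 Y168.238
G1 X41.899 Y196.175
M5
G00 X57.198 Y150.358
M3 S825
G1 X137.668 Y150.358 F1096
G1 X137.668 Y84.788
G1 X57.198 Y84.788
G1 X57.198 Y150.358
M5
G00 X0.000 Y0.000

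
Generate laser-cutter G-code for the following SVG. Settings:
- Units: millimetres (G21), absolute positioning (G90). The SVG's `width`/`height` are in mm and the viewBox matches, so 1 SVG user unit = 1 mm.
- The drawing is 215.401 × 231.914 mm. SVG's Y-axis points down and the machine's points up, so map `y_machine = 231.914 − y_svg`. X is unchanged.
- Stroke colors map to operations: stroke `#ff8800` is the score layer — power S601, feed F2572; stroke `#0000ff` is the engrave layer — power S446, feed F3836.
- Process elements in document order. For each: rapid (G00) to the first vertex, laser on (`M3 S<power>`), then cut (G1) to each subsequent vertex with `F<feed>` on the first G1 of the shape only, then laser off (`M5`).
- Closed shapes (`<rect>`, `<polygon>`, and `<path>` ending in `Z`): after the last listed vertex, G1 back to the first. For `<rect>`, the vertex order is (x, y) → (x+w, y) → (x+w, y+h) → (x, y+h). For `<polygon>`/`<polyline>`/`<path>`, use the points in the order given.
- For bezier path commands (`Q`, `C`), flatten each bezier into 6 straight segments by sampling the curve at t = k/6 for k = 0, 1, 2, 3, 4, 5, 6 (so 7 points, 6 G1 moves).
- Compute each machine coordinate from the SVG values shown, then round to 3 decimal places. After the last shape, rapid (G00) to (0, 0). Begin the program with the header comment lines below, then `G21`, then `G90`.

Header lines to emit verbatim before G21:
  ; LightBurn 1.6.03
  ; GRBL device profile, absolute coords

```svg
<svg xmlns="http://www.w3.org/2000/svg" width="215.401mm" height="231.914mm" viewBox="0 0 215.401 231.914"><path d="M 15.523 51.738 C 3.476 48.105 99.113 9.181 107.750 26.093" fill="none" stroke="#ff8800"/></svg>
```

viewBox `0 0 215.401 231.914` with mm width/height → 1 unit = 1 mm. Flip: y_m = 231.914 − y_svg.

**Shape 1** — `<path>` cubic bezier, stroke `#ff8800` → score (S601, F2572). Control points (SVG): P0=(15.523,51.738), P1=(3.476,48.105), P2=(99.113,9.181), P3=(107.750,26.093); sampled at t=k/6. Machine vertices: (15.523,180.176) → (17.572,184.512) → (32.160,192.198) → (53.880,200.703) → (77.324,207.496) → (97.083,210.046) → (107.750,205.821). Open path.

; LightBurn 1.6.03
; GRBL device profile, absolute coords
G21
G90
G00 X15.523 Y180.176
M3 S601
G1 X17.572 Y184.512 F2572
G1 X32.160 Y192.198
G1 X53.880 Y200.703
G1 X77.324 Y207.496
G1 X97.083 Y210.046
G1 X107.750 Y205.821
M5
G00 X0.000 Y0.000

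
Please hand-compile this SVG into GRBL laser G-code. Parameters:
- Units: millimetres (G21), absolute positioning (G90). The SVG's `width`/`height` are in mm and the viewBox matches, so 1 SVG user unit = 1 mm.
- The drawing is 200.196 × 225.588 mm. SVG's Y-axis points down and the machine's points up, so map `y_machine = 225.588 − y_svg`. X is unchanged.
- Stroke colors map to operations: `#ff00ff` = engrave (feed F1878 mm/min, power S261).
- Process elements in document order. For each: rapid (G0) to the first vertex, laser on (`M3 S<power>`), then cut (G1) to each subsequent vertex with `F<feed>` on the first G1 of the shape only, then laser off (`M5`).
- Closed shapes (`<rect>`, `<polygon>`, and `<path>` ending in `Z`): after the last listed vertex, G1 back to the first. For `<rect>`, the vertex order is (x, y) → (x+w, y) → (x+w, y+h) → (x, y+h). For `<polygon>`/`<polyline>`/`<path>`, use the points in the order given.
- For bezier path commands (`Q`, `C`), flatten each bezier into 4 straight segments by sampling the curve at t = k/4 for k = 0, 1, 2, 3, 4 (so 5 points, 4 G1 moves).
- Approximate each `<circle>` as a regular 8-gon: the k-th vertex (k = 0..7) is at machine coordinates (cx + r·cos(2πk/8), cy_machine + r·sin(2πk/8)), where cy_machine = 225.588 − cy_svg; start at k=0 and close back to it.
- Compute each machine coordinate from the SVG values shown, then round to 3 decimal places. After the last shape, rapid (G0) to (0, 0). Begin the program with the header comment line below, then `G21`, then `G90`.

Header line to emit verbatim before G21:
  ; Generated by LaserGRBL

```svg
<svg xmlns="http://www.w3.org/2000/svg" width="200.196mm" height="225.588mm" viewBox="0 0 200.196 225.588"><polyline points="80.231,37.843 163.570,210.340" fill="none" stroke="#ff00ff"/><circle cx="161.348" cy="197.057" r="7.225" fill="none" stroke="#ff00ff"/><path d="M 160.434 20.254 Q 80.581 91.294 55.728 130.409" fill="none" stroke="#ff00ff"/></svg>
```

1 u = 1 mm; y_m = 225.588 − y.

[1] `<polyline>` line segment, #ff00ff→engrave S261 F1878: (80.231,187.745) → (163.570,15.248)

[2] `<circle>` circle, #ff00ff→engrave S261 F1878: (168.573,28.531) → (166.457,33.640) → (161.348,35.756) → (156.239,33.640) → (154.123,28.531) → (156.239,23.422) → (161.348,21.306) → (166.457,23.422) → (168.573,28.531) (closed)

[3] `<path>` quadratic bezier, #ff00ff→engrave S261 F1878: (160.434,205.334) → (123.945,171.809) → (94.331,142.275) → (71.592,116.732) → (55.728,95.179)

; Generated by LaserGRBL
G21
G90
G0 X80.231 Y187.745
M3 S261
G1 X163.570 Y15.248 F1878
M5
G0 X168.573 Y28.531
M3 S261
G1 X166.457 Y33.640 F1878
G1 X161.348 Y35.756
G1 X156.239 Y33.640
G1 X154.123 Y28.531
G1 X156.239 Y23.422
G1 X161.348 Y21.306
G1 X166.457 Y23.422
G1 X168.573 Y28.531
M5
G0 X160.434 Y205.334
M3 S261
G1 X123.945 Y171.809 F1878
G1 X94.331 Y142.275
G1 X71.592 Y116.732
G1 X55.728 Y95.179
M5
G0 X0.000 Y0.000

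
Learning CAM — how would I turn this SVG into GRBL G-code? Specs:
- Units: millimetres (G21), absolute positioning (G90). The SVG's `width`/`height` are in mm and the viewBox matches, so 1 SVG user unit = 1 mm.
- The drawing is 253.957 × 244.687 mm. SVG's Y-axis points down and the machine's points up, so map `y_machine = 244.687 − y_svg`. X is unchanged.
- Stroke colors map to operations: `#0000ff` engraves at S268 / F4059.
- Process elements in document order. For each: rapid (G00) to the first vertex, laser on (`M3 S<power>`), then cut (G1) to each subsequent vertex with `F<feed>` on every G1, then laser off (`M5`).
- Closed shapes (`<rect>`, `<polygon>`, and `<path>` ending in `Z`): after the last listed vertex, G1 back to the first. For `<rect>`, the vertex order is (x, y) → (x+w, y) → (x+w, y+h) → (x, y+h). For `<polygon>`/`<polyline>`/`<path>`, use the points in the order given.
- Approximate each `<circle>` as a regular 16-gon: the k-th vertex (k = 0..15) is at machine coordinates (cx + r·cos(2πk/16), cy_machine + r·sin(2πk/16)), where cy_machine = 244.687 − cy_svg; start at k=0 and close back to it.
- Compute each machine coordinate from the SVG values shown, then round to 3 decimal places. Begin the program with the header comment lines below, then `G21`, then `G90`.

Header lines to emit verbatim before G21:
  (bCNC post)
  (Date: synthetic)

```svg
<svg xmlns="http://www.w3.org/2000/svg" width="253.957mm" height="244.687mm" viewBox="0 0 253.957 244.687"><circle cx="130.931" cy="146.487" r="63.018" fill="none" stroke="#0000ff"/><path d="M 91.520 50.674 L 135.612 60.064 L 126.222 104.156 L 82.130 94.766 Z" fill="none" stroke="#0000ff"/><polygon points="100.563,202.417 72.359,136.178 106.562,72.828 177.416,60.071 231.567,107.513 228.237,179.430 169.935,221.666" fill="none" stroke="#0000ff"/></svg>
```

(bCNC post)
(Date: synthetic)
G21
G90
G00 X193.949 Y98.200
M3 S268
G1 X189.152 Y122.316 F4059
G1 X175.491 Y142.760 F4059
G1 X155.047 Y156.421 F4059
G1 X130.931 Y161.218 F4059
G1 X106.815 Y156.421 F4059
G1 X86.371 Y142.760 F4059
G1 X72.710 Y122.316 F4059
G1 X67.913 Y98.200 F4059
G1 X72.710 Y74.084 F4059
G1 X86.371 Y53.640 F4059
G1 X106.815 Y39.979 F4059
G1 X130.931 Y35.182 F4059
G1 X155.047 Y39.979 F4059
G1 X175.491 Y53.640 F4059
G1 X189.152 Y74.084 F4059
G1 X193.949 Y98.200 F4059
M5
G00 X91.520 Y194.013
M3 S268
G1 X135.612 Y184.623 F4059
G1 X126.222 Y140.531 F4059
G1 X82.130 Y149.921 F4059
G1 X91.520 Y194.013 F4059
M5
G00 X100.563 Y42.270
M3 S268
G1 X72.359 Y108.509 F4059
G1 X106.562 Y171.859 F4059
G1 X177.416 Y184.616 F4059
G1 X231.567 Y137.174 F4059
G1 X228.237 Y65.257 F4059
G1 X169.935 Y23.021 F4059
G1 X100.563 Y42.270 F4059
M5

viewBox `0 0 253.957 244.687` with mm width/height → 1 unit = 1 mm. Flip: y_m = 244.687 − y_svg.

**Shape 1** — `<circle>` circle, stroke `#0000ff` → engrave (S268, F4059). Machine vertices: (193.949,98.200) → (189.152,122.316) → (175.491,142.760) → (155.047,156.421) → (130.931,161.218) → (106.815,156.421) → (86.371,142.760) → (72.710,122.316) → (67.913,98.200) → (72.710,74.084) → (86.371,53.640) → (106.815,39.979) → (130.931,35.182) → (155.047,39.979) → (175.491,53.640) → (189.152,74.084) → (193.949,98.200). Closed: final G1 returns to the first vertex.

**Shape 2** — `<path>` regular polygon, stroke `#0000ff` → engrave (S268, F4059). Machine vertices: (91.520,194.013) → (135.612,184.623) → (126.222,140.531) → (82.130,149.921) → (91.520,194.013). Closed: final G1 returns to the first vertex.

**Shape 3** — `<polygon>` regular polygon, stroke `#0000ff` → engrave (S268, F4059). Machine vertices: (100.563,42.270) → (72.359,108.509) → (106.562,171.859) → (177.416,184.616) → (231.567,137.174) → (228.237,65.257) → (169.935,23.021) → (100.563,42.270). Closed: final G1 returns to the first vertex.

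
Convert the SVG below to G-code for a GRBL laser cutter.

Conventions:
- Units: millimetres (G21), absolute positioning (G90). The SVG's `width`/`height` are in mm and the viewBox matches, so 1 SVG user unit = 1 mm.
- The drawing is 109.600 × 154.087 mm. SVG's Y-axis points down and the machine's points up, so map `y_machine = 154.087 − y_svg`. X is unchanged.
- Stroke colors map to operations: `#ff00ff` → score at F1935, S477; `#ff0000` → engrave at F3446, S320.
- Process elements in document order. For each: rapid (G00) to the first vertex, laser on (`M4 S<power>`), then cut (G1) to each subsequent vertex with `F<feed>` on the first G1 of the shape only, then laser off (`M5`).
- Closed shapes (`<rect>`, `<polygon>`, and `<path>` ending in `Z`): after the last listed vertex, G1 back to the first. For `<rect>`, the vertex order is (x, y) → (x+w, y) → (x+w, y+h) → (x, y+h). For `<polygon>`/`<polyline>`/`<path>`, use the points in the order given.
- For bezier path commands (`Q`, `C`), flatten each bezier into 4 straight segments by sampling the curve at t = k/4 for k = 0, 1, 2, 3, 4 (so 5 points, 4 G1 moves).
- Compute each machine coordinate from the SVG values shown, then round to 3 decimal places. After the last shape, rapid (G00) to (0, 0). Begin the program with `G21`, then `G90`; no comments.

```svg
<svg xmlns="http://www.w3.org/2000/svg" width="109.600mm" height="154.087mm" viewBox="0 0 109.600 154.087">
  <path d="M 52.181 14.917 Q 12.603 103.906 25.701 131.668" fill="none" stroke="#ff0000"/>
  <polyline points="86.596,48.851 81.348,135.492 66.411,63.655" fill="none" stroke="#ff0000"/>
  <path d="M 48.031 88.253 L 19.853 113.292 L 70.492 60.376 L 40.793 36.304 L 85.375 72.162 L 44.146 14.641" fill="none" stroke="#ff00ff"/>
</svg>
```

Since the viewBox matches the mm dimensions, user units are millimetres directly. The only transform is the Y-flip y_m = 154.087 − y_svg.

Shape 1 is a quadratic bezier drawn with `<path>`. Its stroke #ff0000 means engrave at S320, F3446. After flipping Y the toolpath is (52.181,139.170) → (35.684,98.502) → (25.772,65.488) → (22.444,40.127) → (25.701,22.419).

Shape 2 is a open polyline drawn with `<polyline>`. Its stroke #ff0000 means engrave at S320, F3446. After flipping Y the toolpath is (86.596,105.236) → (81.348,18.595) → (66.411,90.432).

Shape 3 is a open polyline drawn with `<path>`. Its stroke #ff00ff means score at S477, F1935. After flipping Y the toolpath is (48.031,65.834) → (19.853,40.795) → (70.492,93.711) → (40.793,117.783) → (85.375,81.925) → (44.146,139.446).

G21
G90
G00 X52.181 Y139.170
M4 S320
G1 X35.684 Y98.502 F3446
G1 X25.772 Y65.488
G1 X22.444 Y40.127
G1 X25.701 Y22.419
M5
G00 X86.596 Y105.236
M4 S320
G1 X81.348 Y18.595 F3446
G1 X66.411 Y90.432
M5
G00 X48.031 Y65.834
M4 S477
G1 X19.853 Y40.795 F1935
G1 X70.492 Y93.711
G1 X40.793 Y117.783
G1 X85.375 Y81.925
G1 X44.146 Y139.446
M5
G00 X0.000 Y0.000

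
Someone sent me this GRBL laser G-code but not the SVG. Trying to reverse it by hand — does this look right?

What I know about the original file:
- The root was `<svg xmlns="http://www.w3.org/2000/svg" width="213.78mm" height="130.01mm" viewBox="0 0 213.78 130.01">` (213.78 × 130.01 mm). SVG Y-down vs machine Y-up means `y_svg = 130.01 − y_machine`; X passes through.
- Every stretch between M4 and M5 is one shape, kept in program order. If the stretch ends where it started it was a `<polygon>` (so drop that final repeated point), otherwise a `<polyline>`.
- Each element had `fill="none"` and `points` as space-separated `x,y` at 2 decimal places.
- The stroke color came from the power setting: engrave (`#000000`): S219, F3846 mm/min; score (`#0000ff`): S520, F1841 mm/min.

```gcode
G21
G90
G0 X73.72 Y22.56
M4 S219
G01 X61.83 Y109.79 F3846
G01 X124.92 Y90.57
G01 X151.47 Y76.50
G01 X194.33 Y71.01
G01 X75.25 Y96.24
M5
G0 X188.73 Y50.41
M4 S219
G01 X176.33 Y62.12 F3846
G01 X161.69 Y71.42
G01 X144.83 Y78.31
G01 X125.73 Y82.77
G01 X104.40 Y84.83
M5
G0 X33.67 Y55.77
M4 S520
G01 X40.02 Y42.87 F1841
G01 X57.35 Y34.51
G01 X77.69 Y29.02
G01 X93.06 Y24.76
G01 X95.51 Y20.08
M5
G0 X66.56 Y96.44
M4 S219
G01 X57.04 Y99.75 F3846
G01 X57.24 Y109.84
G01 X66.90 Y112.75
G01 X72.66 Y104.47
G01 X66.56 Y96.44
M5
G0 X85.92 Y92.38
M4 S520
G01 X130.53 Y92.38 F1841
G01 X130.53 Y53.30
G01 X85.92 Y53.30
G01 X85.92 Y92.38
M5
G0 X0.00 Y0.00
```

y_svg = 130.01 − y_m.

[1] S219→`#000000` (engrave); open run; points: 73.72,107.45 61.83,20.22 124.92,39.44 151.47,53.51 194.33,59.00 75.25,33.77

[2] S219→`#000000` (engrave); open run; points: 188.73,79.60 176.33,67.89 161.69,58.59 144.83,51.70 125.73,47.24 104.40,45.18

[3] S520→`#0000ff` (score); open run; points: 33.67,74.24 40.02,87.14 57.35,95.50 77.69,100.99 93.06,105.25 95.51,109.93

[4] S219→`#000000` (engrave); closed run; points: 66.56,33.57 57.04,30.26 57.24,20.17 66.90,17.26 72.66,25.54

[5] S520→`#0000ff` (score); closed run; points: 85.92,37.63 130.53,37.63 130.53,76.71 85.92,76.71

<svg xmlns="http://www.w3.org/2000/svg" width="213.78mm" height="130.01mm" viewBox="0 0 213.78 130.01">
  <polyline points="73.72,107.45 61.83,20.22 124.92,39.44 151.47,53.51 194.33,59.00 75.25,33.77" fill="none" stroke="#000000"/>
  <polyline points="188.73,79.60 176.33,67.89 161.69,58.59 144.83,51.70 125.73,47.24 104.40,45.18" fill="none" stroke="#000000"/>
  <polyline points="33.67,74.24 40.02,87.14 57.35,95.50 77.69,100.99 93.06,105.25 95.51,109.93" fill="none" stroke="#0000ff"/>
  <polygon points="66.56,33.57 57.04,30.26 57.24,20.17 66.90,17.26 72.66,25.54" fill="none" stroke="#000000"/>
  <polygon points="85.92,37.63 130.53,37.63 130.53,76.71 85.92,76.71" fill="none" stroke="#0000ff"/>
</svg>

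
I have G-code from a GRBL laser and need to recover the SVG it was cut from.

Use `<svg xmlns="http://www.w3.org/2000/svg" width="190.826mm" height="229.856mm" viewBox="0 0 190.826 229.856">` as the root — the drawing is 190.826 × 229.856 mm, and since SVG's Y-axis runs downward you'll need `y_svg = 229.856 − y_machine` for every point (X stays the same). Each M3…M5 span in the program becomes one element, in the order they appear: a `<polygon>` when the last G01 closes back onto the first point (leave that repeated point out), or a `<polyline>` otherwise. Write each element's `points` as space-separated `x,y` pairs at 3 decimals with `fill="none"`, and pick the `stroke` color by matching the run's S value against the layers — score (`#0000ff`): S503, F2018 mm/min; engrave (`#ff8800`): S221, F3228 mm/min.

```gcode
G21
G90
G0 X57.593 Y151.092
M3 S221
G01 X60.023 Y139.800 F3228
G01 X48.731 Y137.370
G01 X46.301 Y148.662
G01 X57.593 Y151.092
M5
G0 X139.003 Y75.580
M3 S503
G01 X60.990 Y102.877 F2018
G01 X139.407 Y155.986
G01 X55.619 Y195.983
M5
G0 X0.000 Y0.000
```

y_svg = 229.856 − y_m.

[1] S221→`#ff8800` (engrave); closed run; points: 57.593,78.764 60.023,90.056 48.731,92.486 46.301,81.194

[2] S503→`#0000ff` (score); open run; points: 139.003,154.276 60.990,126.979 139.407,73.870 55.619,33.873

<svg xmlns="http://www.w3.org/2000/svg" width="190.826mm" height="229.856mm" viewBox="0 0 190.826 229.856">
  <polygon points="57.593,78.764 60.023,90.056 48.731,92.486 46.301,81.194" fill="none" stroke="#ff8800"/>
  <polyline points="139.003,154.276 60.990,126.979 139.407,73.870 55.619,33.873" fill="none" stroke="#0000ff"/>
</svg>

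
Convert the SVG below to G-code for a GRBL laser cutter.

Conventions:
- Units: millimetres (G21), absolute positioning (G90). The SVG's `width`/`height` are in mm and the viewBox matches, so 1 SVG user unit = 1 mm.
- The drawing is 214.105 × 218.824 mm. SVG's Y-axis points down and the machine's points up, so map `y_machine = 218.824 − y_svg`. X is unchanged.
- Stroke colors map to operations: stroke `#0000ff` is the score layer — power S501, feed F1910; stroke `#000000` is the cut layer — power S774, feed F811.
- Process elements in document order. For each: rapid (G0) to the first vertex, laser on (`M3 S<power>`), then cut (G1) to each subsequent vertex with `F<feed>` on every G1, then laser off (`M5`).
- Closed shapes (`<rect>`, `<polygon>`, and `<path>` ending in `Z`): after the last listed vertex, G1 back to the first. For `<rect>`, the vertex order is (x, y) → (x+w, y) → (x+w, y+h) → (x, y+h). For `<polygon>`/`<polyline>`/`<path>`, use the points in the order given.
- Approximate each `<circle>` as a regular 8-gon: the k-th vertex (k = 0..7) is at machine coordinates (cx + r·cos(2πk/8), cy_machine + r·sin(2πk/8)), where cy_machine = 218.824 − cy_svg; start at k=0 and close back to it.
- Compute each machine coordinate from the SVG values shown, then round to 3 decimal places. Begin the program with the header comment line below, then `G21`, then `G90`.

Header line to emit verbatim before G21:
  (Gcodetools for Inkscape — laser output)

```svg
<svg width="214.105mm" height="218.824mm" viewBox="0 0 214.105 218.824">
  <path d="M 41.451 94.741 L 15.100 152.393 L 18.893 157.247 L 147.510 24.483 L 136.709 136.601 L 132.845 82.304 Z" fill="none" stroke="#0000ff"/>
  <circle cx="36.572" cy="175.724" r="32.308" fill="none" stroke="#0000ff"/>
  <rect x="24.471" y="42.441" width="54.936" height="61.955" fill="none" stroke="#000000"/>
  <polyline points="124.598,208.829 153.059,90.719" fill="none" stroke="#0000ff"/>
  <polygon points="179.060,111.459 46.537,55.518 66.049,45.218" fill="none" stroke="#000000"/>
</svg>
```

1 u = 1 mm; y_m = 218.824 − y.

[1] `<path>` closed polygon, #0000ff→score S501 F1910: (41.451,124.083) → (15.100,66.431) → (18.893,61.577) → (147.510,194.341) → (136.709,82.223) → (132.845,136.520) → (41.451,124.083) (closed)

[2] `<circle>` circle, #0000ff→score S501 F1910: (68.880,43.100) → (59.417,65.945) → (36.572,75.408) → (13.727,65.945) → (4.264,43.100) → (13.727,20.255) → (36.572,10.792) → (59.417,20.255) → (68.880,43.100) (closed)

[3] `<rect>` rectangle, #000000→cut S774 F811: (24.471,176.383) → (79.407,176.383) → (79.407,114.428) → (24.471,114.428) → (24.471,176.383) (closed)

[4] `<polyline>` line segment, #0000ff→score S501 F1910: (124.598,9.995) → (153.059,128.105)

[5] `<polygon>` closed polygon, #000000→cut S774 F811: (179.060,107.365) → (46.537,163.306) → (66.049,173.606) → (179.060,107.365) (closed)

(Gcodetools for Inkscape — laser output)
G21
G90
G0 X41.451 Y124.083
M3 S501
G1 X15.100 Y66.431 F1910
G1 X18.893 Y61.577 F1910
G1 X147.510 Y194.341 F1910
G1 X136.709 Y82.223 F1910
G1 X132.845 Y136.520 F1910
G1 X41.451 Y124.083 F1910
M5
G0 X68.880 Y43.100
M3 S501
G1 X59.417 Y65.945 F1910
G1 X36.572 Y75.408 F1910
G1 X13.727 Y65.945 F1910
G1 X4.264 Y43.100 F1910
G1 X13.727 Y20.255 F1910
G1 X36.572 Y10.792 F1910
G1 X59.417 Y20.255 F1910
G1 X68.880 Y43.100 F1910
M5
G0 X24.471 Y176.383
M3 S774
G1 X79.407 Y176.383 F811
G1 X79.407 Y114.428 F811
G1 X24.471 Y114.428 F811
G1 X24.471 Y176.383 F811
M5
G0 X124.598 Y9.995
M3 S501
G1 X153.059 Y128.105 F1910
M5
G0 X179.060 Y107.365
M3 S774
G1 X46.537 Y163.306 F811
G1 X66.049 Y173.606 F811
G1 X179.060 Y107.365 F811
M5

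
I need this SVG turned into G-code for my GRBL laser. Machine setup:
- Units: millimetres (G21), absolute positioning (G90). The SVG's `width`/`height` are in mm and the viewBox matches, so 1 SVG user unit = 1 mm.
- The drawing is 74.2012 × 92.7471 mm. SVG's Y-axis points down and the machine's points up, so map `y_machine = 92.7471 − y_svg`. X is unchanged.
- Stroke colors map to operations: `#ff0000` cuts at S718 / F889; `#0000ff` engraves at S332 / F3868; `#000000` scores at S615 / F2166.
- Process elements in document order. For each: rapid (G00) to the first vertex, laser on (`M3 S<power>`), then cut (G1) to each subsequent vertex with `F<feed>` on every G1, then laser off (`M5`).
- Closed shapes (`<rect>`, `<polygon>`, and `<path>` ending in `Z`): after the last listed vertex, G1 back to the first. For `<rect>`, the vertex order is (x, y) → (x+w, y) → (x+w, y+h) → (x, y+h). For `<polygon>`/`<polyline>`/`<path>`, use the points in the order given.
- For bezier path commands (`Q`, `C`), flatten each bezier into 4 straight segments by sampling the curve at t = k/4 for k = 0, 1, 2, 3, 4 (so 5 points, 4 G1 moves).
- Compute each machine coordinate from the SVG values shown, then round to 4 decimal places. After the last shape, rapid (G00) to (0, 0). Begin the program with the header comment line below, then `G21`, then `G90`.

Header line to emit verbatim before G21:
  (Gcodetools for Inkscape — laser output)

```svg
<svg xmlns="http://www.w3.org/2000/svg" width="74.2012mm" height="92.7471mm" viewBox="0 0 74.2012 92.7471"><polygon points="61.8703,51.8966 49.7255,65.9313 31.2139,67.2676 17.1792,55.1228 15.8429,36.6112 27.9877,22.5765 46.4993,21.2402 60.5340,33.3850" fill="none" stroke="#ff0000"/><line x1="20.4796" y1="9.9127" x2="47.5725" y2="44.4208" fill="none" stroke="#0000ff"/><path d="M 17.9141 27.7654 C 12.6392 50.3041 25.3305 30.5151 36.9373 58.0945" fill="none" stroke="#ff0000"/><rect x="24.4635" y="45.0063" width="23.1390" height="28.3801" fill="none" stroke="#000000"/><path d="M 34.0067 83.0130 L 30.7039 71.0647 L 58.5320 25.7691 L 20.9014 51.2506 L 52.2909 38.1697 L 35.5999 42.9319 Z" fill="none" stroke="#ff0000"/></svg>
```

1 u = 1 mm; y_m = 92.7471 − y.

[1] `<polygon>` regular polygon, #ff0000→cut S718 F889: (61.8703,40.8505) → (49.7255,26.8158) → (31.2139,25.4795) → (17.1792,37.6243) → (15.8429,56.1359) → (27.9877,70.1706) → (46.4993,71.5069) → (60.5340,59.3621) → (61.8703,40.8505) (closed)

[2] `<line>` line segment, #0000ff→engrave S332 F3868: (20.4796,82.8344) → (47.5725,48.3263)

[3] `<path>` cubic bezier, #ff0000→cut S718 F889: (17.9141,64.9817) → (17.0289,54.6126) → (21.0951,51.7074) → (28.3265,47.8571) → (36.9373,34.6526)

[4] `<rect>` rectangle, #000000→score S615 F2166: (24.4635,47.7408) → (47.6025,47.7408) → (47.6025,19.3607) → (24.4635,19.3607) → (24.4635,47.7408) (closed)

[5] `<path>` closed polygon, #ff0000→cut S718 F889: (34.0067,9.7341) → (30.7039,21.6824) → (58.5320,66.9780) → (20.9014,41.4965) → (52.2909,54.5774) → (35.5999,49.8152) → (34.0067,9.7341) (closed)

(Gcodetools for Inkscape — laser output)
G21
G90
G00 X61.8703 Y40.8505
M3 S718
G1 X49.7255 Y26.8158 F889
G1 X31.2139 Y25.4795 F889
G1 X17.1792 Y37.6243 F889
G1 X15.8429 Y56.1359 F889
G1 X27.9877 Y70.1706 F889
G1 X46.4993 Y71.5069 F889
G1 X60.5340 Y59.3621 F889
G1 X61.8703 Y40.8505 F889
M5
G00 X20.4796 Y82.8344
M3 S332
G1 X47.5725 Y48.3263 F3868
M5
G00 X17.9141 Y64.9817
M3 S718
G1 X17.0289 Y54.6126 F889
G1 X21.0951 Y51.7074 F889
G1 X28.3265 Y47.8571 F889
G1 X36.9373 Y34.6526 F889
M5
G00 X24.4635 Y47.7408
M3 S615
G1 X47.6025 Y47.7408 F2166
G1 X47.6025 Y19.3607 F2166
G1 X24.4635 Y19.3607 F2166
G1 X24.4635 Y47.7408 F2166
M5
G00 X34.0067 Y9.7341
M3 S718
G1 X30.7039 Y21.6824 F889
G1 X58.5320 Y66.9780 F889
G1 X20.9014 Y41.4965 F889
G1 X52.2909 Y54.5774 F889
G1 X35.5999 Y49.8152 F889
G1 X34.0067 Y9.7341 F889
M5
G00 X0.0000 Y0.0000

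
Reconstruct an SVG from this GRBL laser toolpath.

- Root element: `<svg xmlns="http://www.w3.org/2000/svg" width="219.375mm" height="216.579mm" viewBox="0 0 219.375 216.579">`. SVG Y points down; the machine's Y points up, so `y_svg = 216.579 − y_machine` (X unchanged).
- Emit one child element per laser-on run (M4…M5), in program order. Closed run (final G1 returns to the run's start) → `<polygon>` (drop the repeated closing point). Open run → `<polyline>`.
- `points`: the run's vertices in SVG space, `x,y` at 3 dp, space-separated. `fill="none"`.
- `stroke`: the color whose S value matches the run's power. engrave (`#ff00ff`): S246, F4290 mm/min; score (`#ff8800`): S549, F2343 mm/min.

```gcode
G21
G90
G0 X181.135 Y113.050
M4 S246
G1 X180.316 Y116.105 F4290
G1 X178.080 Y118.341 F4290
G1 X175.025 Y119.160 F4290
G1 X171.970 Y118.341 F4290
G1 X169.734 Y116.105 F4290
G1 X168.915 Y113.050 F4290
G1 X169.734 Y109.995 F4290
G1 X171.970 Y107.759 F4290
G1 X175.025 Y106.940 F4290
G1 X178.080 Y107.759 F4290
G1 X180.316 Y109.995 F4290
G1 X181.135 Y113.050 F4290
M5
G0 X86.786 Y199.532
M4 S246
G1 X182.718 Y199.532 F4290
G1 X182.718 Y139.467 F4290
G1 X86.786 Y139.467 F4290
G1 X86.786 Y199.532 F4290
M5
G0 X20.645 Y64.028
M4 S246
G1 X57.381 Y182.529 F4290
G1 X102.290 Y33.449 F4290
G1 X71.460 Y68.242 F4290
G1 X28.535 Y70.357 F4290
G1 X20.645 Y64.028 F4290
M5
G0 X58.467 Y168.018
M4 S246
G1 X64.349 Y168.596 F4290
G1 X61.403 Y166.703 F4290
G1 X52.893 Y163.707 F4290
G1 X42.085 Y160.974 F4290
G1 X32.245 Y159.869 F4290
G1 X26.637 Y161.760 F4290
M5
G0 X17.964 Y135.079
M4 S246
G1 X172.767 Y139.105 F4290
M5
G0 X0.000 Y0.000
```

<svg xmlns="http://www.w3.org/2000/svg" width="219.375mm" height="216.579mm" viewBox="0 0 219.375 216.579">
  <polygon points="181.135,103.529 180.316,100.474 178.080,98.238 175.025,97.419 171.970,98.238 169.734,100.474 168.915,103.529 169.734,106.584 171.970,108.820 175.025,109.639 178.080,108.820 180.316,106.584" fill="none" stroke="#ff00ff"/>
  <polygon points="86.786,17.047 182.718,17.047 182.718,77.112 86.786,77.112" fill="none" stroke="#ff00ff"/>
  <polygon points="20.645,152.551 57.381,34.050 102.290,183.130 71.460,148.337 28.535,146.222" fill="none" stroke="#ff00ff"/>
  <polyline points="58.467,48.561 64.349,47.983 61.403,49.876 52.893,52.872 42.085,55.605 32.245,56.710 26.637,54.819" fill="none" stroke="#ff00ff"/>
  <polyline points="17.964,81.500 172.767,77.474" fill="none" stroke="#ff00ff"/>
</svg>

Each laser-on run becomes one SVG element. Flip Y back into SVG space with y_svg = 216.579 − y_machine. Every run uses S246, so all elements get stroke `#ff00ff` (engrave).

Run 1: The run returns to its start, so emit a `<polygon>` with points (Y-flipped): 181.135,103.529 180.316,100.474 178.080,98.238 175.025,97.419 171.970,98.238 169.734,100.474 168.915,103.529 169.734,106.584 171.970,108.820 175.025,109.639 178.080,108.820 180.316,106.584.

Run 2: The run returns to its start, so emit a `<polygon>` with points (Y-flipped): 86.786,17.047 182.718,17.047 182.718,77.112 86.786,77.112.

Run 3: The run returns to its start, so emit a `<polygon>` with points (Y-flipped): 20.645,152.551 57.381,34.050 102.290,183.130 71.460,148.337 28.535,146.222.

Run 4: The run is open, so emit a `<polyline>` with points (Y-flipped): 58.467,48.561 64.349,47.983 61.403,49.876 52.893,52.872 42.085,55.605 32.245,56.710 26.637,54.819.

Run 5: The run is open, so emit a `<polyline>` with points (Y-flipped): 17.964,81.500 172.767,77.474.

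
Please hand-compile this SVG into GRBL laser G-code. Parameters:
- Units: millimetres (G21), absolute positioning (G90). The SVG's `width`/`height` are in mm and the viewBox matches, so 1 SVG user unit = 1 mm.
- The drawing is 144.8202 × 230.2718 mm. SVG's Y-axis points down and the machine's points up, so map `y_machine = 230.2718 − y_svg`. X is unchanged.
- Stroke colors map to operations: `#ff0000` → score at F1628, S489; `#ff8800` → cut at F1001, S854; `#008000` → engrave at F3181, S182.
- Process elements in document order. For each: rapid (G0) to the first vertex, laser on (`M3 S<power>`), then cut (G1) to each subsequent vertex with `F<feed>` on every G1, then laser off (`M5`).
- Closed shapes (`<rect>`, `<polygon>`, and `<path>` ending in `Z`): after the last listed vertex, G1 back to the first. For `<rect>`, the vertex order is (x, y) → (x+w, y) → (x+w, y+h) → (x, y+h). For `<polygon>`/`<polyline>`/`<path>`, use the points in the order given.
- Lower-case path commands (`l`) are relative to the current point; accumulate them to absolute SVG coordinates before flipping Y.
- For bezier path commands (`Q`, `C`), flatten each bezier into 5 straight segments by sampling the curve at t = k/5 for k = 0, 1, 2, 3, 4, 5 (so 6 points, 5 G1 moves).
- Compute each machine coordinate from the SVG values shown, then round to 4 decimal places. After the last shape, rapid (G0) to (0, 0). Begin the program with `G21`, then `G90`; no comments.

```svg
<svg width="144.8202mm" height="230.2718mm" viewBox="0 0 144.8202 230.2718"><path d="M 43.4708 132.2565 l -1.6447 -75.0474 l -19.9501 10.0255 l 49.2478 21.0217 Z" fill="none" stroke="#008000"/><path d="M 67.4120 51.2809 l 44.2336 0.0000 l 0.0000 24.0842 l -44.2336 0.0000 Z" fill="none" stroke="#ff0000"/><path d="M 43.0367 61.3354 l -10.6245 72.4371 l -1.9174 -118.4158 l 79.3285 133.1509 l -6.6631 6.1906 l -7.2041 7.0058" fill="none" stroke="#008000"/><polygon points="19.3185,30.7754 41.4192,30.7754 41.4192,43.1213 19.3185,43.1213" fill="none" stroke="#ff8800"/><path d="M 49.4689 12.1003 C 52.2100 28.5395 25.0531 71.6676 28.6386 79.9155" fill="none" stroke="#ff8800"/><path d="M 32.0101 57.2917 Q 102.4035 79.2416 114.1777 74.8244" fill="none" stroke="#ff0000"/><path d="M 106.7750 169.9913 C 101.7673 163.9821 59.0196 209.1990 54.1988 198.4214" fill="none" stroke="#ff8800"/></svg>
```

viewBox `0 0 144.8202 230.2718` with mm width/height → 1 unit = 1 mm. Flip: y_m = 230.2718 − y_svg.

**Shape 1** — `<path>` closed polygon, stroke `#008000` → engrave (S182, F3181). Machine vertices: (43.4708,98.0153) → (41.8261,173.0627) → (21.8760,163.0372) → (71.1238,142.0155) → (43.4708,98.0153). Closed: final G1 returns to the first vertex.

**Shape 2** — `<path>` rectangle, stroke `#ff0000` → score (S489, F1628). Machine vertices: (67.4120,178.9909) → (111.6456,178.9909) → (111.6456,154.9067) → (67.4120,154.9067) → (67.4120,178.9909). Closed: final G1 returns to the first vertex.

**Shape 3** — `<path>` open polyline, stroke `#008000` → engrave (S182, F3181). Machine vertices: (43.0367,168.9364) → (32.4122,96.4993) → (30.4948,214.9151) → (109.8233,81.7642) → (103.1602,75.5736) → (95.9561,68.5678). Open path.

**Shape 4** — `<polygon>` rectangle, stroke `#ff8800` → cut (S854, F1001). Machine vertices: (19.3185,199.4964) → (41.4192,199.4964) → (41.4192,187.1505) → (19.3185,187.1505) → (19.3185,199.4964). Closed: final G1 returns to the first vertex.

**Shape 5** — `<path>` cubic bezier, stroke `#ff8800` → cut (S854, F1001). Control points (SVG): P0=(49.4689,12.1003), P1=(52.2100,28.5395), P2=(25.0531,71.6676), P3=(28.6386,79.9155); sampled at t=k/5. Machine vertices: (49.4689,218.1715) → (48.0109,205.5979) → (42.2882,189.5742) → (35.2114,173.0559) → (29.6913,158.9981) → (28.6386,150.3563). Open path.

**Shape 6** — `<path>` quadratic bezier, stroke `#ff0000` → score (S489, F1628). Control points (SVG): P0=(32.0101,57.2917), P1=(102.4035,79.2416), P2=(114.1777,74.8244); sampled at t=k/5. Machine vertices: (32.0101,172.9801) → (57.8227,165.2548) → (78.9457,159.6389) → (95.3793,156.1324) → (107.1233,154.7352) → (114.1777,155.4474). Open path.

**Shape 7** — `<path>` cubic bezier, stroke `#ff8800` → cut (S854, F1001). Control points (SVG): P0=(106.7750,169.9913), P1=(101.7673,163.9821), P2=(59.0196,209.1990), P3=(54.1988,198.4214); sampled at t=k/5. Machine vertices: (106.7750,60.2805) → (99.8469,58.5967) → (87.4932,49.7651) → (73.3460,38.9325) → (61.0372,31.2454) → (54.1988,31.8504). Open path.

G21
G90
G0 X43.4708 Y98.0153
M3 S182
G1 X41.8261 Y173.0627 F3181
G1 X21.8760 Y163.0372 F3181
G1 X71.1238 Y142.0155 F3181
G1 X43.4708 Y98.0153 F3181
M5
G0 X67.4120 Y178.9909
M3 S489
G1 X111.6456 Y178.9909 F1628
G1 X111.6456 Y154.9067 F1628
G1 X67.4120 Y154.9067 F1628
G1 X67.4120 Y178.9909 F1628
M5
G0 X43.0367 Y168.9364
M3 S182
G1 X32.4122 Y96.4993 F3181
G1 X30.4948 Y214.9151 F3181
G1 X109.8233 Y81.7642 F3181
G1 X103.1602 Y75.5736 F3181
G1 X95.9561 Y68.5678 F3181
M5
G0 X19.3185 Y199.4964
M3 S854
G1 X41.4192 Y199.4964 F1001
G1 X41.4192 Y187.1505 F1001
G1 X19.3185 Y187.1505 F1001
G1 X19.3185 Y199.4964 F1001
M5
G0 X49.4689 Y218.1715
M3 S854
G1 X48.0109 Y205.5979 F1001
G1 X42.2882 Y189.5742 F1001
G1 X35.2114 Y173.0559 F1001
G1 X29.6913 Y158.9981 F1001
G1 X28.6386 Y150.3563 F1001
M5
G0 X32.0101 Y172.9801
M3 S489
G1 X57.8227 Y165.2548 F1628
G1 X78.9457 Y159.6389 F1628
G1 X95.3793 Y156.1324 F1628
G1 X107.1233 Y154.7352 F1628
G1 X114.1777 Y155.4474 F1628
M5
G0 X106.7750 Y60.2805
M3 S854
G1 X99.8469 Y58.5967 F1001
G1 X87.4932 Y49.7651 F1001
G1 X73.3460 Y38.9325 F1001
G1 X61.0372 Y31.2454 F1001
G1 X54.1988 Y31.8504 F1001
M5
G0 X0.0000 Y0.0000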